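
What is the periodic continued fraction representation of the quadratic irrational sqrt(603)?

Write x_i = (sqrt(603) + m_i)/d_i with (m_0, d_0) = (0, 1). a_0 = floor(sqrt(603)) = 24, since 24^2 = 576 <= 603 < 625 = 25^2.
Iterate m_{i+1} = d_i*a_i - m_i, d_{i+1} = (603 - m_{i+1}^2)/d_i, a_{i+1} = floor((a_0 + m_{i+1})/d_{i+1}):
  m_1 = 1*24 - 0 = 24, d_1 = (603 - 24^2)/1 = 27/1 = 27, a_1 = floor((24 + 24)/27) = 1.
  m_2 = 27*1 - 24 = 3, d_2 = (603 - 3^2)/27 = 594/27 = 22, a_2 = floor((24 + 3)/22) = 1.
  m_3 = 22*1 - 3 = 19, d_3 = (603 - 19^2)/22 = 242/22 = 11, a_3 = floor((24 + 19)/11) = 3.
  m_4 = 11*3 - 19 = 14, d_4 = (603 - 14^2)/11 = 407/11 = 37, a_4 = floor((24 + 14)/37) = 1.
  m_5 = 37*1 - 14 = 23, d_5 = (603 - 23^2)/37 = 74/37 = 2, a_5 = floor((24 + 23)/2) = 23.
  m_6 = 2*23 - 23 = 23, d_6 = (603 - 23^2)/2 = 74/2 = 37, a_6 = floor((24 + 23)/37) = 1.
  m_7 = 37*1 - 23 = 14, d_7 = (603 - 14^2)/37 = 407/37 = 11, a_7 = floor((24 + 14)/11) = 3.
  m_8 = 11*3 - 14 = 19, d_8 = (603 - 19^2)/11 = 242/11 = 22, a_8 = floor((24 + 19)/22) = 1.
  m_9 = 22*1 - 19 = 3, d_9 = (603 - 3^2)/22 = 594/22 = 27, a_9 = floor((24 + 3)/27) = 1.
  m_10 = 27*1 - 3 = 24, d_10 = (603 - 24^2)/27 = 27/27 = 1, a_10 = floor((24 + 24)/1) = 48.
  m_11 = 1*48 - 24 = 24, d_11 = (603 - 24^2)/1 = 27/1 = 27: (m_11, d_11) = (m_1, d_1) = (24, 27), so from here the quotients repeat a_1, ..., a_10; the period length is 10.
Hence the expansion of sqrt(603) is a_0 = 24 followed by the repeating block 1, 1, 3, 1, 23, 1, 3, 1, 1, 48 (period 10).

[24; (1, 1, 3, 1, 23, 1, 3, 1, 1, 48)]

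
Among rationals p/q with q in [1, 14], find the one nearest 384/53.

Expand x = 384/53 as a continued fraction with the Euclidean algorithm:
  384 = 7*53 + 13, so a_0 = 7.
  53 = 4*13 + 1, so a_1 = 4.
  13 = 13*1 + 0, so a_2 = 13.
so x = [7; 4, 13].
Convergents (p_i = a_i*p_{i-1} + p_{i-2}, q_i = a_i*q_{i-1} + q_{i-2} with p_{-2}=0, p_{-1}=1, q_{-2}=1, q_{-1}=0), until the denominator exceeds 14:
  i=0: a_0=7, p_0 = 7*1 + 0 = 7, q_0 = 7*0 + 1 = 1.
  i=1: a_1=4, p_1 = 4*7 + 1 = 29, q_1 = 4*1 + 0 = 4.
  i=2: a_2=13, p_2 = 13*29 + 7 = 384, q_2 = 13*4 + 1 = 53.
q_2 = 53 > 14, so the last convergent with denominator <= 14 is p_1/q_1 = 29/4.
The closest fraction with denominator <= 14 is either p_1/q_1 or the intermediate fraction (k*p_1 + p_0)/(k*q_1 + q_0) with the largest k >= 1 whose denominator stays <= 14; these approach x as k grows, and every other convergent or intermediate fraction in range is farther away.
Largest k: floor((14 - q_0)/q_1) = floor((14 - 1)/4) = 3.
That gives (3*29 + 7)/(3*4 + 1) = 94/13.
Compare the errors: |x - 29/4| = |384*4 - 29*53|/(53*4) = 1/212, and |x - 94/13| = |384*13 - 94*53|/(53*13) = 10/689.
Cross-multiplying, 1*689 = 689 < 2120 = 10*212, so 1/212 is smaller: the convergent 29/4 is closer to x than 94/13.

29/4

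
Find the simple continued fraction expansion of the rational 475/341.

Run the Euclidean algorithm on 475 and 341; the successive quotients are the partial quotients a_0, a_1, ... (each step inverts the fractional part left over by the previous one):
  475 = 1*341 + 134, so a_0 = 1.
  341 = 2*134 + 73, so a_1 = 2.
  134 = 1*73 + 61, so a_2 = 1.
  73 = 1*61 + 12, so a_3 = 1.
  61 = 5*12 + 1, so a_4 = 5.
  12 = 12*1 + 0, so a_5 = 12.
The remainder reaches 0 after 6 divisions, so the expansion has 6 partial quotients, read off in order.

[1; 2, 1, 1, 5, 12]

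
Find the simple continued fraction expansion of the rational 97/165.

Run the Euclidean algorithm on 97 and 165; the successive quotients are the partial quotients a_0, a_1, ... (each step inverts the fractional part left over by the previous one):
  97 = 0*165 + 97, so a_0 = 0.
  165 = 1*97 + 68, so a_1 = 1.
  97 = 1*68 + 29, so a_2 = 1.
  68 = 2*29 + 10, so a_3 = 2.
  29 = 2*10 + 9, so a_4 = 2.
  10 = 1*9 + 1, so a_5 = 1.
  9 = 9*1 + 0, so a_6 = 9.
The remainder reaches 0 after 7 divisions, so the expansion has 7 partial quotients, read off in order.

[0; 1, 1, 2, 2, 1, 9]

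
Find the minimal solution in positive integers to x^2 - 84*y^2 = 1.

First expand sqrt(84) as a continued fraction. With x_i = (sqrt(84) + m_i)/d_i and (m_0, d_0) = (0, 1): a_0 = floor(sqrt(84)) = 9, since 9^2 = 81 <= 84 < 100 = 10^2.
Iterate m_{i+1} = d_i*a_i - m_i, d_{i+1} = (84 - m_{i+1}^2)/d_i, a_{i+1} = floor((a_0 + m_{i+1})/d_{i+1}):
  m_1 = 1*9 - 0 = 9, d_1 = (84 - 9^2)/1 = 3/1 = 3, a_1 = floor((9 + 9)/3) = 6.
  m_2 = 3*6 - 9 = 9, d_2 = (84 - 9^2)/3 = 3/3 = 1, a_2 = floor((9 + 9)/1) = 18.
  m_3 = 1*18 - 9 = 9, d_3 = (84 - 9^2)/1 = 3/1 = 3: (m_3, d_3) = (m_1, d_1) = (9, 3), so from here the quotients repeat a_1, a_2; the period length is 2.
So sqrt(84) = [9; (6, 18)] with period length k = 2.
k is even, so the fundamental solution of x^2 - 84y^2 = 1 is (p_{k-1}, q_{k-1}) = (p_1, q_1); compute convergents through index 1.
Convergents (p_i = a_i*p_{i-1} + p_{i-2}, q_i = a_i*q_{i-1} + q_{i-2} with p_{-2}=0, p_{-1}=1, q_{-2}=1, q_{-1}=0):
  i=0: a_0=9, p_0 = 9*1 + 0 = 9, q_0 = 9*0 + 1 = 1.
  i=1: a_1=6, p_1 = 6*9 + 1 = 55, q_1 = 6*1 + 0 = 6.
Check: 55^2 - 84*6^2 = 3025 - 3024 = 1, so (x, y) = (55, 6) solves the equation, and by the theorem it is the least positive solution.

(x, y) = (55, 6)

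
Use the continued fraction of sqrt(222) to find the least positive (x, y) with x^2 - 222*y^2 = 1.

(x, y) = (149, 10)

First expand sqrt(222) as a continued fraction. With x_i = (sqrt(222) + m_i)/d_i and (m_0, d_0) = (0, 1): a_0 = floor(sqrt(222)) = 14, since 14^2 = 196 <= 222 < 225 = 15^2.
Iterate m_{i+1} = d_i*a_i - m_i, d_{i+1} = (222 - m_{i+1}^2)/d_i, a_{i+1} = floor((a_0 + m_{i+1})/d_{i+1}):
  m_1 = 1*14 - 0 = 14, d_1 = (222 - 14^2)/1 = 26/1 = 26, a_1 = floor((14 + 14)/26) = 1.
  m_2 = 26*1 - 14 = 12, d_2 = (222 - 12^2)/26 = 78/26 = 3, a_2 = floor((14 + 12)/3) = 8.
  m_3 = 3*8 - 12 = 12, d_3 = (222 - 12^2)/3 = 78/3 = 26, a_3 = floor((14 + 12)/26) = 1.
  m_4 = 26*1 - 12 = 14, d_4 = (222 - 14^2)/26 = 26/26 = 1, a_4 = floor((14 + 14)/1) = 28.
  m_5 = 1*28 - 14 = 14, d_5 = (222 - 14^2)/1 = 26/1 = 26: (m_5, d_5) = (m_1, d_1) = (14, 26), so from here the quotients repeat a_1, ..., a_4; the period length is 4.
So sqrt(222) = [14; (1, 8, 1, 28)] with period length k = 4.
k is even, so the fundamental solution of x^2 - 222y^2 = 1 is (p_{k-1}, q_{k-1}) = (p_3, q_3); compute convergents through index 3.
Convergents (p_i = a_i*p_{i-1} + p_{i-2}, q_i = a_i*q_{i-1} + q_{i-2} with p_{-2}=0, p_{-1}=1, q_{-2}=1, q_{-1}=0):
  i=0: a_0=14, p_0 = 14*1 + 0 = 14, q_0 = 14*0 + 1 = 1.
  i=1: a_1=1, p_1 = 1*14 + 1 = 15, q_1 = 1*1 + 0 = 1.
  i=2: a_2=8, p_2 = 8*15 + 14 = 134, q_2 = 8*1 + 1 = 9.
  i=3: a_3=1, p_3 = 1*134 + 15 = 149, q_3 = 1*9 + 1 = 10.
Check: 149^2 - 222*10^2 = 22201 - 22200 = 1, so (x, y) = (149, 10) solves the equation, and by the theorem it is the least positive solution.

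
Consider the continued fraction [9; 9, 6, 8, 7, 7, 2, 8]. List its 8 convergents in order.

9/1, 82/9, 501/55, 4090/449, 29131/3198, 208007/22835, 445145/48868, 3769167/413779

Using the convergent recurrence p_i = a_i*p_{i-1} + p_{i-2}, q_i = a_i*q_{i-1} + q_{i-2} with p_{-2}=0, p_{-1}=1, q_{-2}=1, q_{-1}=0:
  i=0: a_0=9, p_0 = 9*1 + 0 = 9, q_0 = 9*0 + 1 = 1.
  i=1: a_1=9, p_1 = 9*9 + 1 = 82, q_1 = 9*1 + 0 = 9.
  i=2: a_2=6, p_2 = 6*82 + 9 = 501, q_2 = 6*9 + 1 = 55.
  i=3: a_3=8, p_3 = 8*501 + 82 = 4090, q_3 = 8*55 + 9 = 449.
  i=4: a_4=7, p_4 = 7*4090 + 501 = 29131, q_4 = 7*449 + 55 = 3198.
  i=5: a_5=7, p_5 = 7*29131 + 4090 = 208007, q_5 = 7*3198 + 449 = 22835.
  i=6: a_6=2, p_6 = 2*208007 + 29131 = 445145, q_6 = 2*22835 + 3198 = 48868.
  i=7: a_7=8, p_7 = 8*445145 + 208007 = 3769167, q_7 = 8*48868 + 22835 = 413779.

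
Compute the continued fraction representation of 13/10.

[1; 3, 3]

Run the Euclidean algorithm on 13 and 10; the successive quotients are the partial quotients a_0, a_1, ... (each step inverts the fractional part left over by the previous one):
  13 = 1*10 + 3, so a_0 = 1.
  10 = 3*3 + 1, so a_1 = 3.
  3 = 3*1 + 0, so a_2 = 3.
The remainder reaches 0 after 3 divisions, so the expansion has 3 partial quotients, read off in order.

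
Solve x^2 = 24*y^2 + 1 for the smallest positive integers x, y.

First expand sqrt(24) as a continued fraction. With x_i = (sqrt(24) + m_i)/d_i and (m_0, d_0) = (0, 1): a_0 = floor(sqrt(24)) = 4, since 4^2 = 16 <= 24 < 25 = 5^2.
Iterate m_{i+1} = d_i*a_i - m_i, d_{i+1} = (24 - m_{i+1}^2)/d_i, a_{i+1} = floor((a_0 + m_{i+1})/d_{i+1}):
  m_1 = 1*4 - 0 = 4, d_1 = (24 - 4^2)/1 = 8/1 = 8, a_1 = floor((4 + 4)/8) = 1.
  m_2 = 8*1 - 4 = 4, d_2 = (24 - 4^2)/8 = 8/8 = 1, a_2 = floor((4 + 4)/1) = 8.
  m_3 = 1*8 - 4 = 4, d_3 = (24 - 4^2)/1 = 8/1 = 8: (m_3, d_3) = (m_1, d_1) = (4, 8), so from here the quotients repeat a_1, a_2; the period length is 2.
So sqrt(24) = [4; (1, 8)] with period length k = 2.
k is even, so the fundamental solution of x^2 - 24y^2 = 1 is (p_{k-1}, q_{k-1}) = (p_1, q_1); compute convergents through index 1.
Convergents (p_i = a_i*p_{i-1} + p_{i-2}, q_i = a_i*q_{i-1} + q_{i-2} with p_{-2}=0, p_{-1}=1, q_{-2}=1, q_{-1}=0):
  i=0: a_0=4, p_0 = 4*1 + 0 = 4, q_0 = 4*0 + 1 = 1.
  i=1: a_1=1, p_1 = 1*4 + 1 = 5, q_1 = 1*1 + 0 = 1.
Check: 5^2 - 24*1^2 = 25 - 24 = 1, so (x, y) = (5, 1) solves the equation, and by the theorem it is the least positive solution.

(x, y) = (5, 1)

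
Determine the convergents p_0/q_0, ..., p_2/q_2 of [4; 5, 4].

Using the convergent recurrence p_i = a_i*p_{i-1} + p_{i-2}, q_i = a_i*q_{i-1} + q_{i-2} with p_{-2}=0, p_{-1}=1, q_{-2}=1, q_{-1}=0:
  i=0: a_0=4, p_0 = 4*1 + 0 = 4, q_0 = 4*0 + 1 = 1.
  i=1: a_1=5, p_1 = 5*4 + 1 = 21, q_1 = 5*1 + 0 = 5.
  i=2: a_2=4, p_2 = 4*21 + 4 = 88, q_2 = 4*5 + 1 = 21.

4/1, 21/5, 88/21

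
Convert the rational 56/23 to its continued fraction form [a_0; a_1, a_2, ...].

Run the Euclidean algorithm on 56 and 23; the successive quotients are the partial quotients a_0, a_1, ... (each step inverts the fractional part left over by the previous one):
  56 = 2*23 + 10, so a_0 = 2.
  23 = 2*10 + 3, so a_1 = 2.
  10 = 3*3 + 1, so a_2 = 3.
  3 = 3*1 + 0, so a_3 = 3.
The remainder reaches 0 after 4 divisions, so the expansion has 4 partial quotients, read off in order.

[2; 2, 3, 3]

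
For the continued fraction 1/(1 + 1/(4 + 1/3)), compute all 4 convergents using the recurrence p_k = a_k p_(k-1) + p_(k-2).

Using the convergent recurrence p_i = a_i*p_{i-1} + p_{i-2}, q_i = a_i*q_{i-1} + q_{i-2} with p_{-2}=0, p_{-1}=1, q_{-2}=1, q_{-1}=0:
  i=0: a_0=0, p_0 = 0*1 + 0 = 0, q_0 = 0*0 + 1 = 1.
  i=1: a_1=1, p_1 = 1*0 + 1 = 1, q_1 = 1*1 + 0 = 1.
  i=2: a_2=4, p_2 = 4*1 + 0 = 4, q_2 = 4*1 + 1 = 5.
  i=3: a_3=3, p_3 = 3*4 + 1 = 13, q_3 = 3*5 + 1 = 16.

0/1, 1/1, 4/5, 13/16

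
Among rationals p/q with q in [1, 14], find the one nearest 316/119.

8/3

Expand x = 316/119 as a continued fraction with the Euclidean algorithm:
  316 = 2*119 + 78, so a_0 = 2.
  119 = 1*78 + 41, so a_1 = 1.
  78 = 1*41 + 37, so a_2 = 1.
  41 = 1*37 + 4, so a_3 = 1.
  37 = 9*4 + 1, so a_4 = 9.
  4 = 4*1 + 0, so a_5 = 4.
so x = [2; 1, 1, 1, 9, 4].
Convergents (p_i = a_i*p_{i-1} + p_{i-2}, q_i = a_i*q_{i-1} + q_{i-2} with p_{-2}=0, p_{-1}=1, q_{-2}=1, q_{-1}=0), until the denominator exceeds 14:
  i=0: a_0=2, p_0 = 2*1 + 0 = 2, q_0 = 2*0 + 1 = 1.
  i=1: a_1=1, p_1 = 1*2 + 1 = 3, q_1 = 1*1 + 0 = 1.
  i=2: a_2=1, p_2 = 1*3 + 2 = 5, q_2 = 1*1 + 1 = 2.
  i=3: a_3=1, p_3 = 1*5 + 3 = 8, q_3 = 1*2 + 1 = 3.
  i=4: a_4=9, p_4 = 9*8 + 5 = 77, q_4 = 9*3 + 2 = 29.
q_4 = 29 > 14, so the last convergent with denominator <= 14 is p_3/q_3 = 8/3.
The closest fraction with denominator <= 14 is either p_3/q_3 or the intermediate fraction (k*p_3 + p_2)/(k*q_3 + q_2) with the largest k >= 1 whose denominator stays <= 14; these approach x as k grows, and every other convergent or intermediate fraction in range is farther away.
Largest k: floor((14 - q_2)/q_3) = floor((14 - 2)/3) = 4.
That gives (4*8 + 5)/(4*3 + 2) = 37/14.
Compare the errors: |x - 8/3| = |316*3 - 8*119|/(119*3) = 4/357, and |x - 37/14| = |316*14 - 37*119|/(119*14) = 21/1666.
Cross-multiplying, 4*1666 = 6664 < 7497 = 21*357, so 4/357 is smaller: the convergent 8/3 is closer to x than 37/14.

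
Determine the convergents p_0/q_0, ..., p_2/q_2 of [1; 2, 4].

Using the convergent recurrence p_i = a_i*p_{i-1} + p_{i-2}, q_i = a_i*q_{i-1} + q_{i-2} with p_{-2}=0, p_{-1}=1, q_{-2}=1, q_{-1}=0:
  i=0: a_0=1, p_0 = 1*1 + 0 = 1, q_0 = 1*0 + 1 = 1.
  i=1: a_1=2, p_1 = 2*1 + 1 = 3, q_1 = 2*1 + 0 = 2.
  i=2: a_2=4, p_2 = 4*3 + 1 = 13, q_2 = 4*2 + 1 = 9.

1/1, 3/2, 13/9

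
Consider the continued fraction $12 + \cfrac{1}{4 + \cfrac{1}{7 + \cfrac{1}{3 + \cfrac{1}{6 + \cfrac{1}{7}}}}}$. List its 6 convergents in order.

Using the convergent recurrence p_i = a_i*p_{i-1} + p_{i-2}, q_i = a_i*q_{i-1} + q_{i-2} with p_{-2}=0, p_{-1}=1, q_{-2}=1, q_{-1}=0:
  i=0: a_0=12, p_0 = 12*1 + 0 = 12, q_0 = 12*0 + 1 = 1.
  i=1: a_1=4, p_1 = 4*12 + 1 = 49, q_1 = 4*1 + 0 = 4.
  i=2: a_2=7, p_2 = 7*49 + 12 = 355, q_2 = 7*4 + 1 = 29.
  i=3: a_3=3, p_3 = 3*355 + 49 = 1114, q_3 = 3*29 + 4 = 91.
  i=4: a_4=6, p_4 = 6*1114 + 355 = 7039, q_4 = 6*91 + 29 = 575.
  i=5: a_5=7, p_5 = 7*7039 + 1114 = 50387, q_5 = 7*575 + 91 = 4116.

12/1, 49/4, 355/29, 1114/91, 7039/575, 50387/4116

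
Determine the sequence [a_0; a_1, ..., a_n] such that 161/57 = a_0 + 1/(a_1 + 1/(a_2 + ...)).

Run the Euclidean algorithm on 161 and 57; the successive quotients are the partial quotients a_0, a_1, ... (each step inverts the fractional part left over by the previous one):
  161 = 2*57 + 47, so a_0 = 2.
  57 = 1*47 + 10, so a_1 = 1.
  47 = 4*10 + 7, so a_2 = 4.
  10 = 1*7 + 3, so a_3 = 1.
  7 = 2*3 + 1, so a_4 = 2.
  3 = 3*1 + 0, so a_5 = 3.
The remainder reaches 0 after 6 divisions, so the expansion has 6 partial quotients, read off in order.

[2; 1, 4, 1, 2, 3]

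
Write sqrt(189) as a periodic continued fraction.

[13; (1, 2, 1, 26)]

Write x_i = (sqrt(189) + m_i)/d_i with (m_0, d_0) = (0, 1). a_0 = floor(sqrt(189)) = 13, since 13^2 = 169 <= 189 < 196 = 14^2.
Iterate m_{i+1} = d_i*a_i - m_i, d_{i+1} = (189 - m_{i+1}^2)/d_i, a_{i+1} = floor((a_0 + m_{i+1})/d_{i+1}):
  m_1 = 1*13 - 0 = 13, d_1 = (189 - 13^2)/1 = 20/1 = 20, a_1 = floor((13 + 13)/20) = 1.
  m_2 = 20*1 - 13 = 7, d_2 = (189 - 7^2)/20 = 140/20 = 7, a_2 = floor((13 + 7)/7) = 2.
  m_3 = 7*2 - 7 = 7, d_3 = (189 - 7^2)/7 = 140/7 = 20, a_3 = floor((13 + 7)/20) = 1.
  m_4 = 20*1 - 7 = 13, d_4 = (189 - 13^2)/20 = 20/20 = 1, a_4 = floor((13 + 13)/1) = 26.
  m_5 = 1*26 - 13 = 13, d_5 = (189 - 13^2)/1 = 20/1 = 20: (m_5, d_5) = (m_1, d_1) = (13, 20), so from here the quotients repeat a_1, ..., a_4; the period length is 4.
Hence the expansion of sqrt(189) is a_0 = 13 followed by the repeating block 1, 2, 1, 26 (period 4).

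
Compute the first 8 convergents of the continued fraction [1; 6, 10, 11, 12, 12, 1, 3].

Using the convergent recurrence p_i = a_i*p_{i-1} + p_{i-2}, q_i = a_i*q_{i-1} + q_{i-2} with p_{-2}=0, p_{-1}=1, q_{-2}=1, q_{-1}=0:
  i=0: a_0=1, p_0 = 1*1 + 0 = 1, q_0 = 1*0 + 1 = 1.
  i=1: a_1=6, p_1 = 6*1 + 1 = 7, q_1 = 6*1 + 0 = 6.
  i=2: a_2=10, p_2 = 10*7 + 1 = 71, q_2 = 10*6 + 1 = 61.
  i=3: a_3=11, p_3 = 11*71 + 7 = 788, q_3 = 11*61 + 6 = 677.
  i=4: a_4=12, p_4 = 12*788 + 71 = 9527, q_4 = 12*677 + 61 = 8185.
  i=5: a_5=12, p_5 = 12*9527 + 788 = 115112, q_5 = 12*8185 + 677 = 98897.
  i=6: a_6=1, p_6 = 1*115112 + 9527 = 124639, q_6 = 1*98897 + 8185 = 107082.
  i=7: a_7=3, p_7 = 3*124639 + 115112 = 489029, q_7 = 3*107082 + 98897 = 420143.

1/1, 7/6, 71/61, 788/677, 9527/8185, 115112/98897, 124639/107082, 489029/420143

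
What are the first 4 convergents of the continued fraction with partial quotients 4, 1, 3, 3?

Using the convergent recurrence p_i = a_i*p_{i-1} + p_{i-2}, q_i = a_i*q_{i-1} + q_{i-2} with p_{-2}=0, p_{-1}=1, q_{-2}=1, q_{-1}=0:
  i=0: a_0=4, p_0 = 4*1 + 0 = 4, q_0 = 4*0 + 1 = 1.
  i=1: a_1=1, p_1 = 1*4 + 1 = 5, q_1 = 1*1 + 0 = 1.
  i=2: a_2=3, p_2 = 3*5 + 4 = 19, q_2 = 3*1 + 1 = 4.
  i=3: a_3=3, p_3 = 3*19 + 5 = 62, q_3 = 3*4 + 1 = 13.

4/1, 5/1, 19/4, 62/13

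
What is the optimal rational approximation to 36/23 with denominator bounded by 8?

Expand x = 36/23 as a continued fraction with the Euclidean algorithm:
  36 = 1*23 + 13, so a_0 = 1.
  23 = 1*13 + 10, so a_1 = 1.
  13 = 1*10 + 3, so a_2 = 1.
  10 = 3*3 + 1, so a_3 = 3.
  3 = 3*1 + 0, so a_4 = 3.
so x = [1; 1, 1, 3, 3].
Convergents (p_i = a_i*p_{i-1} + p_{i-2}, q_i = a_i*q_{i-1} + q_{i-2} with p_{-2}=0, p_{-1}=1, q_{-2}=1, q_{-1}=0), until the denominator exceeds 8:
  i=0: a_0=1, p_0 = 1*1 + 0 = 1, q_0 = 1*0 + 1 = 1.
  i=1: a_1=1, p_1 = 1*1 + 1 = 2, q_1 = 1*1 + 0 = 1.
  i=2: a_2=1, p_2 = 1*2 + 1 = 3, q_2 = 1*1 + 1 = 2.
  i=3: a_3=3, p_3 = 3*3 + 2 = 11, q_3 = 3*2 + 1 = 7.
  i=4: a_4=3, p_4 = 3*11 + 3 = 36, q_4 = 3*7 + 2 = 23.
q_4 = 23 > 8, so the last convergent with denominator <= 8 is p_3/q_3 = 11/7.
The closest fraction with denominator <= 8 is either p_3/q_3 or the intermediate fraction (k*p_3 + p_2)/(k*q_3 + q_2) with the largest k >= 1 whose denominator stays <= 8; these approach x as k grows, and every other convergent or intermediate fraction in range is farther away.
Largest k: floor((8 - q_2)/q_3) = floor((8 - 2)/7) = 0.
Since k = 0, no intermediate fraction beyond p_3/q_3 has denominator <= 8, so the convergent 11/7 is the closest (its error is |36*7 - 11*23|/(23*7) = 1/161).

11/7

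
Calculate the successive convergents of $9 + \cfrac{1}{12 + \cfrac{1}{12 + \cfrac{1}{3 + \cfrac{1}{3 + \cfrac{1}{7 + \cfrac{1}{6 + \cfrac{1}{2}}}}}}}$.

9/1, 109/12, 1317/145, 4060/447, 13497/1486, 98539/10849, 604731/66580, 1308001/144009

Using the convergent recurrence p_i = a_i*p_{i-1} + p_{i-2}, q_i = a_i*q_{i-1} + q_{i-2} with p_{-2}=0, p_{-1}=1, q_{-2}=1, q_{-1}=0:
  i=0: a_0=9, p_0 = 9*1 + 0 = 9, q_0 = 9*0 + 1 = 1.
  i=1: a_1=12, p_1 = 12*9 + 1 = 109, q_1 = 12*1 + 0 = 12.
  i=2: a_2=12, p_2 = 12*109 + 9 = 1317, q_2 = 12*12 + 1 = 145.
  i=3: a_3=3, p_3 = 3*1317 + 109 = 4060, q_3 = 3*145 + 12 = 447.
  i=4: a_4=3, p_4 = 3*4060 + 1317 = 13497, q_4 = 3*447 + 145 = 1486.
  i=5: a_5=7, p_5 = 7*13497 + 4060 = 98539, q_5 = 7*1486 + 447 = 10849.
  i=6: a_6=6, p_6 = 6*98539 + 13497 = 604731, q_6 = 6*10849 + 1486 = 66580.
  i=7: a_7=2, p_7 = 2*604731 + 98539 = 1308001, q_7 = 2*66580 + 10849 = 144009.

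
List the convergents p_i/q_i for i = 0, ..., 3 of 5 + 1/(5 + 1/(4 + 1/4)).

Using the convergent recurrence p_i = a_i*p_{i-1} + p_{i-2}, q_i = a_i*q_{i-1} + q_{i-2} with p_{-2}=0, p_{-1}=1, q_{-2}=1, q_{-1}=0:
  i=0: a_0=5, p_0 = 5*1 + 0 = 5, q_0 = 5*0 + 1 = 1.
  i=1: a_1=5, p_1 = 5*5 + 1 = 26, q_1 = 5*1 + 0 = 5.
  i=2: a_2=4, p_2 = 4*26 + 5 = 109, q_2 = 4*5 + 1 = 21.
  i=3: a_3=4, p_3 = 4*109 + 26 = 462, q_3 = 4*21 + 5 = 89.

5/1, 26/5, 109/21, 462/89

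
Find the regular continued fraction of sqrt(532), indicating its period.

Write x_i = (sqrt(532) + m_i)/d_i with (m_0, d_0) = (0, 1). a_0 = floor(sqrt(532)) = 23, since 23^2 = 529 <= 532 < 576 = 24^2.
Iterate m_{i+1} = d_i*a_i - m_i, d_{i+1} = (532 - m_{i+1}^2)/d_i, a_{i+1} = floor((a_0 + m_{i+1})/d_{i+1}):
  m_1 = 1*23 - 0 = 23, d_1 = (532 - 23^2)/1 = 3/1 = 3, a_1 = floor((23 + 23)/3) = 15.
  m_2 = 3*15 - 23 = 22, d_2 = (532 - 22^2)/3 = 48/3 = 16, a_2 = floor((23 + 22)/16) = 2.
  m_3 = 16*2 - 22 = 10, d_3 = (532 - 10^2)/16 = 432/16 = 27, a_3 = floor((23 + 10)/27) = 1.
  m_4 = 27*1 - 10 = 17, d_4 = (532 - 17^2)/27 = 243/27 = 9, a_4 = floor((23 + 17)/9) = 4.
  m_5 = 9*4 - 17 = 19, d_5 = (532 - 19^2)/9 = 171/9 = 19, a_5 = floor((23 + 19)/19) = 2.
  m_6 = 19*2 - 19 = 19, d_6 = (532 - 19^2)/19 = 171/19 = 9, a_6 = floor((23 + 19)/9) = 4.
  m_7 = 9*4 - 19 = 17, d_7 = (532 - 17^2)/9 = 243/9 = 27, a_7 = floor((23 + 17)/27) = 1.
  m_8 = 27*1 - 17 = 10, d_8 = (532 - 10^2)/27 = 432/27 = 16, a_8 = floor((23 + 10)/16) = 2.
  m_9 = 16*2 - 10 = 22, d_9 = (532 - 22^2)/16 = 48/16 = 3, a_9 = floor((23 + 22)/3) = 15.
  m_10 = 3*15 - 22 = 23, d_10 = (532 - 23^2)/3 = 3/3 = 1, a_10 = floor((23 + 23)/1) = 46.
  m_11 = 1*46 - 23 = 23, d_11 = (532 - 23^2)/1 = 3/1 = 3: (m_11, d_11) = (m_1, d_1) = (23, 3), so from here the quotients repeat a_1, ..., a_10; the period length is 10.
Hence the expansion of sqrt(532) is a_0 = 23 followed by the repeating block 15, 2, 1, 4, 2, 4, 1, 2, 15, 46 (period 10).

[23; (15, 2, 1, 4, 2, 4, 1, 2, 15, 46)]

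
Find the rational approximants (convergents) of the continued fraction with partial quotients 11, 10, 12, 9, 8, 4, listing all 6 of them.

Using the convergent recurrence p_i = a_i*p_{i-1} + p_{i-2}, q_i = a_i*q_{i-1} + q_{i-2} with p_{-2}=0, p_{-1}=1, q_{-2}=1, q_{-1}=0:
  i=0: a_0=11, p_0 = 11*1 + 0 = 11, q_0 = 11*0 + 1 = 1.
  i=1: a_1=10, p_1 = 10*11 + 1 = 111, q_1 = 10*1 + 0 = 10.
  i=2: a_2=12, p_2 = 12*111 + 11 = 1343, q_2 = 12*10 + 1 = 121.
  i=3: a_3=9, p_3 = 9*1343 + 111 = 12198, q_3 = 9*121 + 10 = 1099.
  i=4: a_4=8, p_4 = 8*12198 + 1343 = 98927, q_4 = 8*1099 + 121 = 8913.
  i=5: a_5=4, p_5 = 4*98927 + 12198 = 407906, q_5 = 4*8913 + 1099 = 36751.

11/1, 111/10, 1343/121, 12198/1099, 98927/8913, 407906/36751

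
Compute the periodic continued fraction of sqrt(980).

Write x_i = (sqrt(980) + m_i)/d_i with (m_0, d_0) = (0, 1). a_0 = floor(sqrt(980)) = 31, since 31^2 = 961 <= 980 < 1024 = 32^2.
Iterate m_{i+1} = d_i*a_i - m_i, d_{i+1} = (980 - m_{i+1}^2)/d_i, a_{i+1} = floor((a_0 + m_{i+1})/d_{i+1}):
  m_1 = 1*31 - 0 = 31, d_1 = (980 - 31^2)/1 = 19/1 = 19, a_1 = floor((31 + 31)/19) = 3.
  m_2 = 19*3 - 31 = 26, d_2 = (980 - 26^2)/19 = 304/19 = 16, a_2 = floor((31 + 26)/16) = 3.
  m_3 = 16*3 - 26 = 22, d_3 = (980 - 22^2)/16 = 496/16 = 31, a_3 = floor((31 + 22)/31) = 1.
  m_4 = 31*1 - 22 = 9, d_4 = (980 - 9^2)/31 = 899/31 = 29, a_4 = floor((31 + 9)/29) = 1.
  m_5 = 29*1 - 9 = 20, d_5 = (980 - 20^2)/29 = 580/29 = 20, a_5 = floor((31 + 20)/20) = 2.
  m_6 = 20*2 - 20 = 20, d_6 = (980 - 20^2)/20 = 580/20 = 29, a_6 = floor((31 + 20)/29) = 1.
  m_7 = 29*1 - 20 = 9, d_7 = (980 - 9^2)/29 = 899/29 = 31, a_7 = floor((31 + 9)/31) = 1.
  m_8 = 31*1 - 9 = 22, d_8 = (980 - 22^2)/31 = 496/31 = 16, a_8 = floor((31 + 22)/16) = 3.
  m_9 = 16*3 - 22 = 26, d_9 = (980 - 26^2)/16 = 304/16 = 19, a_9 = floor((31 + 26)/19) = 3.
  m_10 = 19*3 - 26 = 31, d_10 = (980 - 31^2)/19 = 19/19 = 1, a_10 = floor((31 + 31)/1) = 62.
  m_11 = 1*62 - 31 = 31, d_11 = (980 - 31^2)/1 = 19/1 = 19: (m_11, d_11) = (m_1, d_1) = (31, 19), so from here the quotients repeat a_1, ..., a_10; the period length is 10.
Hence the expansion of sqrt(980) is a_0 = 31 followed by the repeating block 3, 3, 1, 1, 2, 1, 1, 3, 3, 62 (period 10).

[31; (3, 3, 1, 1, 2, 1, 1, 3, 3, 62)]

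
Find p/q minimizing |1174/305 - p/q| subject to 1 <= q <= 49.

Expand x = 1174/305 as a continued fraction with the Euclidean algorithm:
  1174 = 3*305 + 259, so a_0 = 3.
  305 = 1*259 + 46, so a_1 = 1.
  259 = 5*46 + 29, so a_2 = 5.
  46 = 1*29 + 17, so a_3 = 1.
  29 = 1*17 + 12, so a_4 = 1.
  17 = 1*12 + 5, so a_5 = 1.
  12 = 2*5 + 2, so a_6 = 2.
  5 = 2*2 + 1, so a_7 = 2.
  2 = 2*1 + 0, so a_8 = 2.
so x = [3; 1, 5, 1, 1, 1, 2, 2, 2].
Convergents (p_i = a_i*p_{i-1} + p_{i-2}, q_i = a_i*q_{i-1} + q_{i-2} with p_{-2}=0, p_{-1}=1, q_{-2}=1, q_{-1}=0), until the denominator exceeds 49:
  i=0: a_0=3, p_0 = 3*1 + 0 = 3, q_0 = 3*0 + 1 = 1.
  i=1: a_1=1, p_1 = 1*3 + 1 = 4, q_1 = 1*1 + 0 = 1.
  i=2: a_2=5, p_2 = 5*4 + 3 = 23, q_2 = 5*1 + 1 = 6.
  i=3: a_3=1, p_3 = 1*23 + 4 = 27, q_3 = 1*6 + 1 = 7.
  i=4: a_4=1, p_4 = 1*27 + 23 = 50, q_4 = 1*7 + 6 = 13.
  i=5: a_5=1, p_5 = 1*50 + 27 = 77, q_5 = 1*13 + 7 = 20.
  i=6: a_6=2, p_6 = 2*77 + 50 = 204, q_6 = 2*20 + 13 = 53.
q_6 = 53 > 49, so the last convergent with denominator <= 49 is p_5/q_5 = 77/20.
The closest fraction with denominator <= 49 is either p_5/q_5 or the intermediate fraction (k*p_5 + p_4)/(k*q_5 + q_4) with the largest k >= 1 whose denominator stays <= 49; these approach x as k grows, and every other convergent or intermediate fraction in range is farther away.
Largest k: floor((49 - q_4)/q_5) = floor((49 - 13)/20) = 1.
That gives (1*77 + 50)/(1*20 + 13) = 127/33.
Compare the errors: |x - 77/20| = |1174*20 - 77*305|/(305*20) = 5/6100, and |x - 127/33| = |1174*33 - 127*305|/(305*33) = 7/10065.
Cross-multiplying, 7*6100 = 42700 < 50325 = 5*10065, so 7/10065 is smaller: the intermediate fraction 127/33 is closer to x than 77/20.

127/33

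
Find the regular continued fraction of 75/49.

Run the Euclidean algorithm on 75 and 49; the successive quotients are the partial quotients a_0, a_1, ... (each step inverts the fractional part left over by the previous one):
  75 = 1*49 + 26, so a_0 = 1.
  49 = 1*26 + 23, so a_1 = 1.
  26 = 1*23 + 3, so a_2 = 1.
  23 = 7*3 + 2, so a_3 = 7.
  3 = 1*2 + 1, so a_4 = 1.
  2 = 2*1 + 0, so a_5 = 2.
The remainder reaches 0 after 6 divisions, so the expansion has 6 partial quotients, read off in order.

[1; 1, 1, 7, 1, 2]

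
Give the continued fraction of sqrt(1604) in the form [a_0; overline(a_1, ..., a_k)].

[40; overline(20, 80)]

Write x_i = (sqrt(1604) + m_i)/d_i with (m_0, d_0) = (0, 1). a_0 = floor(sqrt(1604)) = 40, since 40^2 = 1600 <= 1604 < 1681 = 41^2.
Iterate m_{i+1} = d_i*a_i - m_i, d_{i+1} = (1604 - m_{i+1}^2)/d_i, a_{i+1} = floor((a_0 + m_{i+1})/d_{i+1}):
  m_1 = 1*40 - 0 = 40, d_1 = (1604 - 40^2)/1 = 4/1 = 4, a_1 = floor((40 + 40)/4) = 20.
  m_2 = 4*20 - 40 = 40, d_2 = (1604 - 40^2)/4 = 4/4 = 1, a_2 = floor((40 + 40)/1) = 80.
  m_3 = 1*80 - 40 = 40, d_3 = (1604 - 40^2)/1 = 4/1 = 4: (m_3, d_3) = (m_1, d_1) = (40, 4), so from here the quotients repeat a_1, a_2; the period length is 2.
Hence the expansion of sqrt(1604) is a_0 = 40 followed by the repeating block 20, 80 (period 2).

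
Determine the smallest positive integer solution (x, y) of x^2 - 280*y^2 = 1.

(x, y) = (251, 15)

First expand sqrt(280) as a continued fraction. With x_i = (sqrt(280) + m_i)/d_i and (m_0, d_0) = (0, 1): a_0 = floor(sqrt(280)) = 16, since 16^2 = 256 <= 280 < 289 = 17^2.
Iterate m_{i+1} = d_i*a_i - m_i, d_{i+1} = (280 - m_{i+1}^2)/d_i, a_{i+1} = floor((a_0 + m_{i+1})/d_{i+1}):
  m_1 = 1*16 - 0 = 16, d_1 = (280 - 16^2)/1 = 24/1 = 24, a_1 = floor((16 + 16)/24) = 1.
  m_2 = 24*1 - 16 = 8, d_2 = (280 - 8^2)/24 = 216/24 = 9, a_2 = floor((16 + 8)/9) = 2.
  m_3 = 9*2 - 8 = 10, d_3 = (280 - 10^2)/9 = 180/9 = 20, a_3 = floor((16 + 10)/20) = 1.
  m_4 = 20*1 - 10 = 10, d_4 = (280 - 10^2)/20 = 180/20 = 9, a_4 = floor((16 + 10)/9) = 2.
  m_5 = 9*2 - 10 = 8, d_5 = (280 - 8^2)/9 = 216/9 = 24, a_5 = floor((16 + 8)/24) = 1.
  m_6 = 24*1 - 8 = 16, d_6 = (280 - 16^2)/24 = 24/24 = 1, a_6 = floor((16 + 16)/1) = 32.
  m_7 = 1*32 - 16 = 16, d_7 = (280 - 16^2)/1 = 24/1 = 24: (m_7, d_7) = (m_1, d_1) = (16, 24), so from here the quotients repeat a_1, ..., a_6; the period length is 6.
So sqrt(280) = [16; (1, 2, 1, 2, 1, 32)] with period length k = 6.
k is even, so the fundamental solution of x^2 - 280y^2 = 1 is (p_{k-1}, q_{k-1}) = (p_5, q_5); compute convergents through index 5.
Convergents (p_i = a_i*p_{i-1} + p_{i-2}, q_i = a_i*q_{i-1} + q_{i-2} with p_{-2}=0, p_{-1}=1, q_{-2}=1, q_{-1}=0):
  i=0: a_0=16, p_0 = 16*1 + 0 = 16, q_0 = 16*0 + 1 = 1.
  i=1: a_1=1, p_1 = 1*16 + 1 = 17, q_1 = 1*1 + 0 = 1.
  i=2: a_2=2, p_2 = 2*17 + 16 = 50, q_2 = 2*1 + 1 = 3.
  i=3: a_3=1, p_3 = 1*50 + 17 = 67, q_3 = 1*3 + 1 = 4.
  i=4: a_4=2, p_4 = 2*67 + 50 = 184, q_4 = 2*4 + 3 = 11.
  i=5: a_5=1, p_5 = 1*184 + 67 = 251, q_5 = 1*11 + 4 = 15.
Check: 251^2 - 280*15^2 = 63001 - 63000 = 1, so (x, y) = (251, 15) solves the equation, and by the theorem it is the least positive solution.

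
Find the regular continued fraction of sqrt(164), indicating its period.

Write x_i = (sqrt(164) + m_i)/d_i with (m_0, d_0) = (0, 1). a_0 = floor(sqrt(164)) = 12, since 12^2 = 144 <= 164 < 169 = 13^2.
Iterate m_{i+1} = d_i*a_i - m_i, d_{i+1} = (164 - m_{i+1}^2)/d_i, a_{i+1} = floor((a_0 + m_{i+1})/d_{i+1}):
  m_1 = 1*12 - 0 = 12, d_1 = (164 - 12^2)/1 = 20/1 = 20, a_1 = floor((12 + 12)/20) = 1.
  m_2 = 20*1 - 12 = 8, d_2 = (164 - 8^2)/20 = 100/20 = 5, a_2 = floor((12 + 8)/5) = 4.
  m_3 = 5*4 - 8 = 12, d_3 = (164 - 12^2)/5 = 20/5 = 4, a_3 = floor((12 + 12)/4) = 6.
  m_4 = 4*6 - 12 = 12, d_4 = (164 - 12^2)/4 = 20/4 = 5, a_4 = floor((12 + 12)/5) = 4.
  m_5 = 5*4 - 12 = 8, d_5 = (164 - 8^2)/5 = 100/5 = 20, a_5 = floor((12 + 8)/20) = 1.
  m_6 = 20*1 - 8 = 12, d_6 = (164 - 12^2)/20 = 20/20 = 1, a_6 = floor((12 + 12)/1) = 24.
  m_7 = 1*24 - 12 = 12, d_7 = (164 - 12^2)/1 = 20/1 = 20: (m_7, d_7) = (m_1, d_1) = (12, 20), so from here the quotients repeat a_1, ..., a_6; the period length is 6.
Hence the expansion of sqrt(164) is a_0 = 12 followed by the repeating block 1, 4, 6, 4, 1, 24 (period 6).

[12; (1, 4, 6, 4, 1, 24)]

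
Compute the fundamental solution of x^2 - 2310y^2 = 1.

First expand sqrt(2310) as a continued fraction. With x_i = (sqrt(2310) + m_i)/d_i and (m_0, d_0) = (0, 1): a_0 = floor(sqrt(2310)) = 48, since 48^2 = 2304 <= 2310 < 2401 = 49^2.
Iterate m_{i+1} = d_i*a_i - m_i, d_{i+1} = (2310 - m_{i+1}^2)/d_i, a_{i+1} = floor((a_0 + m_{i+1})/d_{i+1}):
  m_1 = 1*48 - 0 = 48, d_1 = (2310 - 48^2)/1 = 6/1 = 6, a_1 = floor((48 + 48)/6) = 16.
  m_2 = 6*16 - 48 = 48, d_2 = (2310 - 48^2)/6 = 6/6 = 1, a_2 = floor((48 + 48)/1) = 96.
  m_3 = 1*96 - 48 = 48, d_3 = (2310 - 48^2)/1 = 6/1 = 6: (m_3, d_3) = (m_1, d_1) = (48, 6), so from here the quotients repeat a_1, a_2; the period length is 2.
So sqrt(2310) = [48; (16, 96)] with period length k = 2.
k is even, so the fundamental solution of x^2 - 2310y^2 = 1 is (p_{k-1}, q_{k-1}) = (p_1, q_1); compute convergents through index 1.
Convergents (p_i = a_i*p_{i-1} + p_{i-2}, q_i = a_i*q_{i-1} + q_{i-2} with p_{-2}=0, p_{-1}=1, q_{-2}=1, q_{-1}=0):
  i=0: a_0=48, p_0 = 48*1 + 0 = 48, q_0 = 48*0 + 1 = 1.
  i=1: a_1=16, p_1 = 16*48 + 1 = 769, q_1 = 16*1 + 0 = 16.
Check: 769^2 - 2310*16^2 = 591361 - 591360 = 1, so (x, y) = (769, 16) solves the equation, and by the theorem it is the least positive solution.

(x, y) = (769, 16)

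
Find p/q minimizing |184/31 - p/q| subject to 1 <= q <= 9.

Expand x = 184/31 as a continued fraction with the Euclidean algorithm:
  184 = 5*31 + 29, so a_0 = 5.
  31 = 1*29 + 2, so a_1 = 1.
  29 = 14*2 + 1, so a_2 = 14.
  2 = 2*1 + 0, so a_3 = 2.
so x = [5; 1, 14, 2].
Convergents (p_i = a_i*p_{i-1} + p_{i-2}, q_i = a_i*q_{i-1} + q_{i-2} with p_{-2}=0, p_{-1}=1, q_{-2}=1, q_{-1}=0), until the denominator exceeds 9:
  i=0: a_0=5, p_0 = 5*1 + 0 = 5, q_0 = 5*0 + 1 = 1.
  i=1: a_1=1, p_1 = 1*5 + 1 = 6, q_1 = 1*1 + 0 = 1.
  i=2: a_2=14, p_2 = 14*6 + 5 = 89, q_2 = 14*1 + 1 = 15.
q_2 = 15 > 9, so the last convergent with denominator <= 9 is p_1/q_1 = 6/1.
The closest fraction with denominator <= 9 is either p_1/q_1 or the intermediate fraction (k*p_1 + p_0)/(k*q_1 + q_0) with the largest k >= 1 whose denominator stays <= 9; these approach x as k grows, and every other convergent or intermediate fraction in range is farther away.
Largest k: floor((9 - q_0)/q_1) = floor((9 - 1)/1) = 8.
That gives (8*6 + 5)/(8*1 + 1) = 53/9.
Compare the errors: |x - 6/1| = |184*1 - 6*31|/(31*1) = 2/31, and |x - 53/9| = |184*9 - 53*31|/(31*9) = 13/279.
Cross-multiplying, 13*31 = 403 < 558 = 2*279, so 13/279 is smaller: the intermediate fraction 53/9 is closer to x than 6/1.

53/9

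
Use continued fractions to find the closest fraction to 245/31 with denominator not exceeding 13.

79/10

Expand x = 245/31 as a continued fraction with the Euclidean algorithm:
  245 = 7*31 + 28, so a_0 = 7.
  31 = 1*28 + 3, so a_1 = 1.
  28 = 9*3 + 1, so a_2 = 9.
  3 = 3*1 + 0, so a_3 = 3.
so x = [7; 1, 9, 3].
Convergents (p_i = a_i*p_{i-1} + p_{i-2}, q_i = a_i*q_{i-1} + q_{i-2} with p_{-2}=0, p_{-1}=1, q_{-2}=1, q_{-1}=0), until the denominator exceeds 13:
  i=0: a_0=7, p_0 = 7*1 + 0 = 7, q_0 = 7*0 + 1 = 1.
  i=1: a_1=1, p_1 = 1*7 + 1 = 8, q_1 = 1*1 + 0 = 1.
  i=2: a_2=9, p_2 = 9*8 + 7 = 79, q_2 = 9*1 + 1 = 10.
  i=3: a_3=3, p_3 = 3*79 + 8 = 245, q_3 = 3*10 + 1 = 31.
q_3 = 31 > 13, so the last convergent with denominator <= 13 is p_2/q_2 = 79/10.
The closest fraction with denominator <= 13 is either p_2/q_2 or the intermediate fraction (k*p_2 + p_1)/(k*q_2 + q_1) with the largest k >= 1 whose denominator stays <= 13; these approach x as k grows, and every other convergent or intermediate fraction in range is farther away.
Largest k: floor((13 - q_1)/q_2) = floor((13 - 1)/10) = 1.
That gives (1*79 + 8)/(1*10 + 1) = 87/11.
Compare the errors: |x - 79/10| = |245*10 - 79*31|/(31*10) = 1/310, and |x - 87/11| = |245*11 - 87*31|/(31*11) = 2/341.
Cross-multiplying, 1*341 = 341 < 620 = 2*310, so 1/310 is smaller: the convergent 79/10 is closer to x than 87/11.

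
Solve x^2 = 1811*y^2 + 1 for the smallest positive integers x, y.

First expand sqrt(1811) as a continued fraction. With x_i = (sqrt(1811) + m_i)/d_i and (m_0, d_0) = (0, 1): a_0 = floor(sqrt(1811)) = 42, since 42^2 = 1764 <= 1811 < 1849 = 43^2.
Iterate m_{i+1} = d_i*a_i - m_i, d_{i+1} = (1811 - m_{i+1}^2)/d_i, a_{i+1} = floor((a_0 + m_{i+1})/d_{i+1}):
  m_1 = 1*42 - 0 = 42, d_1 = (1811 - 42^2)/1 = 47/1 = 47, a_1 = floor((42 + 42)/47) = 1.
  m_2 = 47*1 - 42 = 5, d_2 = (1811 - 5^2)/47 = 1786/47 = 38, a_2 = floor((42 + 5)/38) = 1.
  m_3 = 38*1 - 5 = 33, d_3 = (1811 - 33^2)/38 = 722/38 = 19, a_3 = floor((42 + 33)/19) = 3.
  m_4 = 19*3 - 33 = 24, d_4 = (1811 - 24^2)/19 = 1235/19 = 65, a_4 = floor((42 + 24)/65) = 1.
  m_5 = 65*1 - 24 = 41, d_5 = (1811 - 41^2)/65 = 130/65 = 2, a_5 = floor((42 + 41)/2) = 41.
  m_6 = 2*41 - 41 = 41, d_6 = (1811 - 41^2)/2 = 130/2 = 65, a_6 = floor((42 + 41)/65) = 1.
  m_7 = 65*1 - 41 = 24, d_7 = (1811 - 24^2)/65 = 1235/65 = 19, a_7 = floor((42 + 24)/19) = 3.
  m_8 = 19*3 - 24 = 33, d_8 = (1811 - 33^2)/19 = 722/19 = 38, a_8 = floor((42 + 33)/38) = 1.
  m_9 = 38*1 - 33 = 5, d_9 = (1811 - 5^2)/38 = 1786/38 = 47, a_9 = floor((42 + 5)/47) = 1.
  m_10 = 47*1 - 5 = 42, d_10 = (1811 - 42^2)/47 = 47/47 = 1, a_10 = floor((42 + 42)/1) = 84.
  m_11 = 1*84 - 42 = 42, d_11 = (1811 - 42^2)/1 = 47/1 = 47: (m_11, d_11) = (m_1, d_1) = (42, 47), so from here the quotients repeat a_1, ..., a_10; the period length is 10.
So sqrt(1811) = [42; (1, 1, 3, 1, 41, 1, 3, 1, 1, 84)] with period length k = 10.
k is even, so the fundamental solution of x^2 - 1811y^2 = 1 is (p_{k-1}, q_{k-1}) = (p_9, q_9); compute convergents through index 9.
Convergents (p_i = a_i*p_{i-1} + p_{i-2}, q_i = a_i*q_{i-1} + q_{i-2} with p_{-2}=0, p_{-1}=1, q_{-2}=1, q_{-1}=0):
  i=0: a_0=42, p_0 = 42*1 + 0 = 42, q_0 = 42*0 + 1 = 1.
  i=1: a_1=1, p_1 = 1*42 + 1 = 43, q_1 = 1*1 + 0 = 1.
  i=2: a_2=1, p_2 = 1*43 + 42 = 85, q_2 = 1*1 + 1 = 2.
  i=3: a_3=3, p_3 = 3*85 + 43 = 298, q_3 = 3*2 + 1 = 7.
  i=4: a_4=1, p_4 = 1*298 + 85 = 383, q_4 = 1*7 + 2 = 9.
  i=5: a_5=41, p_5 = 41*383 + 298 = 16001, q_5 = 41*9 + 7 = 376.
  i=6: a_6=1, p_6 = 1*16001 + 383 = 16384, q_6 = 1*376 + 9 = 385.
  i=7: a_7=3, p_7 = 3*16384 + 16001 = 65153, q_7 = 3*385 + 376 = 1531.
  i=8: a_8=1, p_8 = 1*65153 + 16384 = 81537, q_8 = 1*1531 + 385 = 1916.
  i=9: a_9=1, p_9 = 1*81537 + 65153 = 146690, q_9 = 1*1916 + 1531 = 3447.
Check: 146690^2 - 1811*3447^2 = 21517956100 - 21517956099 = 1, so (x, y) = (146690, 3447) solves the equation, and by the theorem it is the least positive solution.

(x, y) = (146690, 3447)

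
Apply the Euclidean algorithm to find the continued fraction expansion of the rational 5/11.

[0; 2, 5]

Run the Euclidean algorithm on 5 and 11; the successive quotients are the partial quotients a_0, a_1, ... (each step inverts the fractional part left over by the previous one):
  5 = 0*11 + 5, so a_0 = 0.
  11 = 2*5 + 1, so a_1 = 2.
  5 = 5*1 + 0, so a_2 = 5.
The remainder reaches 0 after 3 divisions, so the expansion has 3 partial quotients, read off in order.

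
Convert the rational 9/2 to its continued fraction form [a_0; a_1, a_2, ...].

Run the Euclidean algorithm on 9 and 2; the successive quotients are the partial quotients a_0, a_1, ... (each step inverts the fractional part left over by the previous one):
  9 = 4*2 + 1, so a_0 = 4.
  2 = 2*1 + 0, so a_1 = 2.
The remainder reaches 0 after 2 divisions, so the expansion has 2 partial quotients, read off in order.

[4; 2]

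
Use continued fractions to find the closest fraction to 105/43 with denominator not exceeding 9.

22/9

Expand x = 105/43 as a continued fraction with the Euclidean algorithm:
  105 = 2*43 + 19, so a_0 = 2.
  43 = 2*19 + 5, so a_1 = 2.
  19 = 3*5 + 4, so a_2 = 3.
  5 = 1*4 + 1, so a_3 = 1.
  4 = 4*1 + 0, so a_4 = 4.
so x = [2; 2, 3, 1, 4].
Convergents (p_i = a_i*p_{i-1} + p_{i-2}, q_i = a_i*q_{i-1} + q_{i-2} with p_{-2}=0, p_{-1}=1, q_{-2}=1, q_{-1}=0), until the denominator exceeds 9:
  i=0: a_0=2, p_0 = 2*1 + 0 = 2, q_0 = 2*0 + 1 = 1.
  i=1: a_1=2, p_1 = 2*2 + 1 = 5, q_1 = 2*1 + 0 = 2.
  i=2: a_2=3, p_2 = 3*5 + 2 = 17, q_2 = 3*2 + 1 = 7.
  i=3: a_3=1, p_3 = 1*17 + 5 = 22, q_3 = 1*7 + 2 = 9.
  i=4: a_4=4, p_4 = 4*22 + 17 = 105, q_4 = 4*9 + 7 = 43.
q_4 = 43 > 9, so the last convergent with denominator <= 9 is p_3/q_3 = 22/9.
The closest fraction with denominator <= 9 is either p_3/q_3 or the intermediate fraction (k*p_3 + p_2)/(k*q_3 + q_2) with the largest k >= 1 whose denominator stays <= 9; these approach x as k grows, and every other convergent or intermediate fraction in range is farther away.
Largest k: floor((9 - q_2)/q_3) = floor((9 - 7)/9) = 0.
Since k = 0, no intermediate fraction beyond p_3/q_3 has denominator <= 9, so the convergent 22/9 is the closest (its error is |105*9 - 22*43|/(43*9) = 1/387).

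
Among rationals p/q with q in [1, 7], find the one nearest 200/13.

77/5

Expand x = 200/13 as a continued fraction with the Euclidean algorithm:
  200 = 15*13 + 5, so a_0 = 15.
  13 = 2*5 + 3, so a_1 = 2.
  5 = 1*3 + 2, so a_2 = 1.
  3 = 1*2 + 1, so a_3 = 1.
  2 = 2*1 + 0, so a_4 = 2.
so x = [15; 2, 1, 1, 2].
Convergents (p_i = a_i*p_{i-1} + p_{i-2}, q_i = a_i*q_{i-1} + q_{i-2} with p_{-2}=0, p_{-1}=1, q_{-2}=1, q_{-1}=0), until the denominator exceeds 7:
  i=0: a_0=15, p_0 = 15*1 + 0 = 15, q_0 = 15*0 + 1 = 1.
  i=1: a_1=2, p_1 = 2*15 + 1 = 31, q_1 = 2*1 + 0 = 2.
  i=2: a_2=1, p_2 = 1*31 + 15 = 46, q_2 = 1*2 + 1 = 3.
  i=3: a_3=1, p_3 = 1*46 + 31 = 77, q_3 = 1*3 + 2 = 5.
  i=4: a_4=2, p_4 = 2*77 + 46 = 200, q_4 = 2*5 + 3 = 13.
q_4 = 13 > 7, so the last convergent with denominator <= 7 is p_3/q_3 = 77/5.
The closest fraction with denominator <= 7 is either p_3/q_3 or the intermediate fraction (k*p_3 + p_2)/(k*q_3 + q_2) with the largest k >= 1 whose denominator stays <= 7; these approach x as k grows, and every other convergent or intermediate fraction in range is farther away.
Largest k: floor((7 - q_2)/q_3) = floor((7 - 3)/5) = 0.
Since k = 0, no intermediate fraction beyond p_3/q_3 has denominator <= 7, so the convergent 77/5 is the closest (its error is |200*5 - 77*13|/(13*5) = 1/65).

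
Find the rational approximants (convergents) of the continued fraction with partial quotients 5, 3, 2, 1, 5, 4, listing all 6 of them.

5/1, 16/3, 37/7, 53/10, 302/57, 1261/238

Using the convergent recurrence p_i = a_i*p_{i-1} + p_{i-2}, q_i = a_i*q_{i-1} + q_{i-2} with p_{-2}=0, p_{-1}=1, q_{-2}=1, q_{-1}=0:
  i=0: a_0=5, p_0 = 5*1 + 0 = 5, q_0 = 5*0 + 1 = 1.
  i=1: a_1=3, p_1 = 3*5 + 1 = 16, q_1 = 3*1 + 0 = 3.
  i=2: a_2=2, p_2 = 2*16 + 5 = 37, q_2 = 2*3 + 1 = 7.
  i=3: a_3=1, p_3 = 1*37 + 16 = 53, q_3 = 1*7 + 3 = 10.
  i=4: a_4=5, p_4 = 5*53 + 37 = 302, q_4 = 5*10 + 7 = 57.
  i=5: a_5=4, p_5 = 4*302 + 53 = 1261, q_5 = 4*57 + 10 = 238.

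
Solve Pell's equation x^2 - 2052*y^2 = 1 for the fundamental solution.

First expand sqrt(2052) as a continued fraction. With x_i = (sqrt(2052) + m_i)/d_i and (m_0, d_0) = (0, 1): a_0 = floor(sqrt(2052)) = 45, since 45^2 = 2025 <= 2052 < 2116 = 46^2.
Iterate m_{i+1} = d_i*a_i - m_i, d_{i+1} = (2052 - m_{i+1}^2)/d_i, a_{i+1} = floor((a_0 + m_{i+1})/d_{i+1}):
  m_1 = 1*45 - 0 = 45, d_1 = (2052 - 45^2)/1 = 27/1 = 27, a_1 = floor((45 + 45)/27) = 3.
  m_2 = 27*3 - 45 = 36, d_2 = (2052 - 36^2)/27 = 756/27 = 28, a_2 = floor((45 + 36)/28) = 2.
  m_3 = 28*2 - 36 = 20, d_3 = (2052 - 20^2)/28 = 1652/28 = 59, a_3 = floor((45 + 20)/59) = 1.
  m_4 = 59*1 - 20 = 39, d_4 = (2052 - 39^2)/59 = 531/59 = 9, a_4 = floor((45 + 39)/9) = 9.
  m_5 = 9*9 - 39 = 42, d_5 = (2052 - 42^2)/9 = 288/9 = 32, a_5 = floor((45 + 42)/32) = 2.
  m_6 = 32*2 - 42 = 22, d_6 = (2052 - 22^2)/32 = 1568/32 = 49, a_6 = floor((45 + 22)/49) = 1.
  m_7 = 49*1 - 22 = 27, d_7 = (2052 - 27^2)/49 = 1323/49 = 27, a_7 = floor((45 + 27)/27) = 2.
  m_8 = 27*2 - 27 = 27, d_8 = (2052 - 27^2)/27 = 1323/27 = 49, a_8 = floor((45 + 27)/49) = 1.
  m_9 = 49*1 - 27 = 22, d_9 = (2052 - 22^2)/49 = 1568/49 = 32, a_9 = floor((45 + 22)/32) = 2.
  m_10 = 32*2 - 22 = 42, d_10 = (2052 - 42^2)/32 = 288/32 = 9, a_10 = floor((45 + 42)/9) = 9.
  m_11 = 9*9 - 42 = 39, d_11 = (2052 - 39^2)/9 = 531/9 = 59, a_11 = floor((45 + 39)/59) = 1.
  m_12 = 59*1 - 39 = 20, d_12 = (2052 - 20^2)/59 = 1652/59 = 28, a_12 = floor((45 + 20)/28) = 2.
  m_13 = 28*2 - 20 = 36, d_13 = (2052 - 36^2)/28 = 756/28 = 27, a_13 = floor((45 + 36)/27) = 3.
  m_14 = 27*3 - 36 = 45, d_14 = (2052 - 45^2)/27 = 27/27 = 1, a_14 = floor((45 + 45)/1) = 90.
  m_15 = 1*90 - 45 = 45, d_15 = (2052 - 45^2)/1 = 27/1 = 27: (m_15, d_15) = (m_1, d_1) = (45, 27), so from here the quotients repeat a_1, ..., a_14; the period length is 14.
So sqrt(2052) = [45; (3, 2, 1, 9, 2, 1, 2, 1, 2, 9, 1, 2, 3, 90)] with period length k = 14.
k is even, so the fundamental solution of x^2 - 2052y^2 = 1 is (p_{k-1}, q_{k-1}) = (p_13, q_13); compute convergents through index 13.
Convergents (p_i = a_i*p_{i-1} + p_{i-2}, q_i = a_i*q_{i-1} + q_{i-2} with p_{-2}=0, p_{-1}=1, q_{-2}=1, q_{-1}=0):
  i=0: a_0=45, p_0 = 45*1 + 0 = 45, q_0 = 45*0 + 1 = 1.
  i=1: a_1=3, p_1 = 3*45 + 1 = 136, q_1 = 3*1 + 0 = 3.
  i=2: a_2=2, p_2 = 2*136 + 45 = 317, q_2 = 2*3 + 1 = 7.
  i=3: a_3=1, p_3 = 1*317 + 136 = 453, q_3 = 1*7 + 3 = 10.
  i=4: a_4=9, p_4 = 9*453 + 317 = 4394, q_4 = 9*10 + 7 = 97.
  i=5: a_5=2, p_5 = 2*4394 + 453 = 9241, q_5 = 2*97 + 10 = 204.
  i=6: a_6=1, p_6 = 1*9241 + 4394 = 13635, q_6 = 1*204 + 97 = 301.
  i=7: a_7=2, p_7 = 2*13635 + 9241 = 36511, q_7 = 2*301 + 204 = 806.
  i=8: a_8=1, p_8 = 1*36511 + 13635 = 50146, q_8 = 1*806 + 301 = 1107.
  i=9: a_9=2, p_9 = 2*50146 + 36511 = 136803, q_9 = 2*1107 + 806 = 3020.
  i=10: a_10=9, p_10 = 9*136803 + 50146 = 1281373, q_10 = 9*3020 + 1107 = 28287.
  i=11: a_11=1, p_11 = 1*1281373 + 136803 = 1418176, q_11 = 1*28287 + 3020 = 31307.
  i=12: a_12=2, p_12 = 2*1418176 + 1281373 = 4117725, q_12 = 2*31307 + 28287 = 90901.
  i=13: a_13=3, p_13 = 3*4117725 + 1418176 = 13771351, q_13 = 3*90901 + 31307 = 304010.
Check: 13771351^2 - 2052*304010^2 = 189650108365201 - 189650108365200 = 1, so (x, y) = (13771351, 304010) solves the equation, and by the theorem it is the least positive solution.

(x, y) = (13771351, 304010)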